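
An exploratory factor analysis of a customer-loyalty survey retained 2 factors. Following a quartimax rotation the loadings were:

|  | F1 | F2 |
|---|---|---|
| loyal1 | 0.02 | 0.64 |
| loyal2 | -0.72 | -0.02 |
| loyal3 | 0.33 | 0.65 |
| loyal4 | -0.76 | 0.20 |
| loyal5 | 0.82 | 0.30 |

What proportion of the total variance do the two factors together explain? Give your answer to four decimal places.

0.5680

Communalities: 0.4100, 0.5188, 0.5314, 0.6176, 0.7624; Σh² = 2.8402.
Total variance with 5 standardized items is 5, so the solution explains 2.8402/5 = 0.5680.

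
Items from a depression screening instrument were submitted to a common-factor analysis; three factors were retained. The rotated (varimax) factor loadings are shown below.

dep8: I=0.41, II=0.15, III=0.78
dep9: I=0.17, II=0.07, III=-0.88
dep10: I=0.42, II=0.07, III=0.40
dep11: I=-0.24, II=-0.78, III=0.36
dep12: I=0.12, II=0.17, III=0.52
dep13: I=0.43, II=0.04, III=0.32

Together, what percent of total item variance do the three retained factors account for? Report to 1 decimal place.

55.8%

SS loadings by factor: 0.6303, 0.6712, 2.0452; total = 3.3467.
Total variance with 6 standardized items is 6, so the solution explains 3.3467/6 = 0.5578 = 55.78%.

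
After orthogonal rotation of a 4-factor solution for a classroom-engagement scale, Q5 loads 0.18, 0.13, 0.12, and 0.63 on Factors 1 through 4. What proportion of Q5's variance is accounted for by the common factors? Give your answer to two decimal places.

h² = 0.18² + 0.13² + 0.12² + 0.63² = 0.0324 + 0.0169 + 0.0144 + 0.3969 = 0.4606

0.46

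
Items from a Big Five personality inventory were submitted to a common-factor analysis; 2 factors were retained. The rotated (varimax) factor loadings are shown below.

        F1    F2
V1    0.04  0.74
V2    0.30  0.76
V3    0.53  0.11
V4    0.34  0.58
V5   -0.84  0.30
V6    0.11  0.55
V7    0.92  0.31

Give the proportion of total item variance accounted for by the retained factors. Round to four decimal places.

SS loadings by factor: 2.0522, 1.9623; total = 4.0145.
Total variance with 7 standardized items is 7, so the solution explains 4.0145/7 = 0.5735.

0.5735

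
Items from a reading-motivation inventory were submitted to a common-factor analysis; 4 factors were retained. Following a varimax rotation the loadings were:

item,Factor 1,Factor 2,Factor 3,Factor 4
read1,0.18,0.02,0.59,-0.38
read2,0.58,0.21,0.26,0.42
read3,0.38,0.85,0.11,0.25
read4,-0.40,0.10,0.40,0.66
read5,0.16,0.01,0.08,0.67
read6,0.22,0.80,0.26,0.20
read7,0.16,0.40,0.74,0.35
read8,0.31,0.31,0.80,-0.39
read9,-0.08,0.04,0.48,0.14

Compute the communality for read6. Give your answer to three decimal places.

h² = 0.22² + 0.80² + 0.26² + 0.20² = 0.0484 + 0.6400 + 0.0676 + 0.0400 = 0.7960

0.796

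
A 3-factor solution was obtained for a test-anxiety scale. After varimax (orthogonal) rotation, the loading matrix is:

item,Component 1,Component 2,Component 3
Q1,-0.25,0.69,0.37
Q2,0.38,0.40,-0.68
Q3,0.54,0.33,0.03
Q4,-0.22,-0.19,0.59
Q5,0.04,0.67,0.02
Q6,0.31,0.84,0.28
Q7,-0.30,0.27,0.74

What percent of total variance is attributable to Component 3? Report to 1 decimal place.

SS loadings for Component 3 = 0.37² + (-0.68)² + 0.03² + 0.59² + 0.02² + 0.28² + 0.74² = 1.5747
With 7 standardized items, total variance = 7. Proportion = 1.5747/7 = 0.2250 → 22.50%.

22.5%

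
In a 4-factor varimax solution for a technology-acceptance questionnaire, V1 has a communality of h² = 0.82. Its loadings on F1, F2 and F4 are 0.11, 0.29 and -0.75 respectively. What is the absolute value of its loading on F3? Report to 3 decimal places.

Under orthogonal rotation h² = Σλ², so λ_F3² = h² − (0.6587) = 0.82 − 0.6587 = 0.1613.
|λ| = √0.1613 = 0.4016.

0.402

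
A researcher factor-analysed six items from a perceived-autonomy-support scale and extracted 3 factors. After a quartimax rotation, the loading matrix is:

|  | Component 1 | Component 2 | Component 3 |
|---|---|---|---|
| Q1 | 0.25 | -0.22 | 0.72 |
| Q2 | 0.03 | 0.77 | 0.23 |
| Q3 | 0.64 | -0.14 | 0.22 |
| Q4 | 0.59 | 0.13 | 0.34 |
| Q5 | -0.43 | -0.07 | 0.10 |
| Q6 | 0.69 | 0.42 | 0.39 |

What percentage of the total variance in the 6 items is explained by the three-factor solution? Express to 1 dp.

Communalities: 0.6293, 0.6467, 0.4776, 0.4806, 0.1998, 0.8046; Σh² = 3.2386.
Total variance with 6 standardized items is 6, so the solution explains 3.2386/6 = 0.5398 = 53.98%.

54.0%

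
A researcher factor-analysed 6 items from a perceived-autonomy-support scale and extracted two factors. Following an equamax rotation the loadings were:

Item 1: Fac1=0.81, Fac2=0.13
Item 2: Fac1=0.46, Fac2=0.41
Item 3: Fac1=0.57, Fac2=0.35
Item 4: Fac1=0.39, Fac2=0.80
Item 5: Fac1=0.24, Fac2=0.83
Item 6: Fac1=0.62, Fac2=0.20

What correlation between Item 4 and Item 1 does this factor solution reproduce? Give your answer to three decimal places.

0.420

r̂ = Σ λ_i·λ_j across factors = (0.39)(0.81) + (0.80)(0.13)
  = +0.3159 +0.1040 = 0.4199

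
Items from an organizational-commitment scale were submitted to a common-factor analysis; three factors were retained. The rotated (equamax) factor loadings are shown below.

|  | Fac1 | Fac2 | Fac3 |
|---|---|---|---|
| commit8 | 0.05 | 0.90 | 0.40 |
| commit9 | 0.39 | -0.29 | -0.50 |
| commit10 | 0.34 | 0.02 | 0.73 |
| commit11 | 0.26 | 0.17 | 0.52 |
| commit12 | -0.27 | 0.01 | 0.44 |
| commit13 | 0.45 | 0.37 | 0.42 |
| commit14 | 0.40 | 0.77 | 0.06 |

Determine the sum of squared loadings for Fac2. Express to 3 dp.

1.653

SS loadings for Fac2 = 0.90² + (-0.29)² + 0.02² + 0.17² + 0.01² + 0.37² + 0.77² = 0.8100 + 0.0841 + 0.0004 + 0.0289 + 0.0001 + 0.1369 + 0.5929 = 1.6533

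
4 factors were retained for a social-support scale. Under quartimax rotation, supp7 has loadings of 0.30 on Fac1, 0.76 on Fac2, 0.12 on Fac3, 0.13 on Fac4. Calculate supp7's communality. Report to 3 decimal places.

h² = 0.30² + 0.76² + 0.12² + 0.13² = 0.0900 + 0.5776 + 0.0144 + 0.0169 = 0.6989

0.699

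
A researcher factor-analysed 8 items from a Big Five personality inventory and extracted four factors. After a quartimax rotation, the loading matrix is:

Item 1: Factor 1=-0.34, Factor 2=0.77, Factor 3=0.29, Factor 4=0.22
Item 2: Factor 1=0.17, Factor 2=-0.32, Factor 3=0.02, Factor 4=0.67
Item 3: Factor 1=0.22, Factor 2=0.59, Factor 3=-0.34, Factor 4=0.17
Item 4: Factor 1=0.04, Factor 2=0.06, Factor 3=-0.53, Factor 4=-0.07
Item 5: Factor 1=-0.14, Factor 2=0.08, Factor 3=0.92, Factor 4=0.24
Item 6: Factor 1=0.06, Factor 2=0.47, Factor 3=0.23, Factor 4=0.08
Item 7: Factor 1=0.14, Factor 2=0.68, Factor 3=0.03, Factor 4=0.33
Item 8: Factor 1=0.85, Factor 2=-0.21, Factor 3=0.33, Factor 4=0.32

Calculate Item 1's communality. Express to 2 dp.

0.84

h² = (-0.34)² + 0.77² + 0.29² + 0.22² = 0.1156 + 0.5929 + 0.0841 + 0.0484 = 0.8410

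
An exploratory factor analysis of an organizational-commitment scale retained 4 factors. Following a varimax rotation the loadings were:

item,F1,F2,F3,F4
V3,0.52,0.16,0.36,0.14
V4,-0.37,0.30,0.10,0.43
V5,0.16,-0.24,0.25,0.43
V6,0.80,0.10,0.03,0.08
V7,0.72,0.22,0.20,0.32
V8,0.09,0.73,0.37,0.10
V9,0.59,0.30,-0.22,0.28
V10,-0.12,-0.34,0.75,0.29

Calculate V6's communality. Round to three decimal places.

0.657

h² = 0.80² + 0.10² + 0.03² + 0.08² = 0.6400 + 0.0100 + 0.0009 + 0.0064 = 0.6573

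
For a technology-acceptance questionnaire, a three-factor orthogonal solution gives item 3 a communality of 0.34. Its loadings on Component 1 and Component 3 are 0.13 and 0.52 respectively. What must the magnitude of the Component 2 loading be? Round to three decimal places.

0.230

Under orthogonal rotation h² = Σλ², so λ_Component 2² = h² − (0.2873) = 0.34 − 0.2873 = 0.0527.
|λ| = √0.0527 = 0.2296.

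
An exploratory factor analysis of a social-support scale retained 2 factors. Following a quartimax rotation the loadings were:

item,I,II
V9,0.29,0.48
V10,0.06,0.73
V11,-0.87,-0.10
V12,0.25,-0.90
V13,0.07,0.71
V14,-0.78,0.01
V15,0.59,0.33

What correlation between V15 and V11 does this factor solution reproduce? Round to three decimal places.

-0.546

r̂ = Σ λ_i·λ_j across factors = (0.59)(-0.87) + (0.33)(-0.10)
  = -0.5133 -0.0330 = -0.5463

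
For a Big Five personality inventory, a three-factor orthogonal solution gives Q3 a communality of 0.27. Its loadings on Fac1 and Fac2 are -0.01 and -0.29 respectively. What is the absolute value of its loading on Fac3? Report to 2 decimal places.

0.43

Under orthogonal rotation h² = Σλ², so λ_Fac3² = h² − (0.0842) = 0.27 − 0.0842 = 0.1858.
|λ| = √0.1858 = 0.4310.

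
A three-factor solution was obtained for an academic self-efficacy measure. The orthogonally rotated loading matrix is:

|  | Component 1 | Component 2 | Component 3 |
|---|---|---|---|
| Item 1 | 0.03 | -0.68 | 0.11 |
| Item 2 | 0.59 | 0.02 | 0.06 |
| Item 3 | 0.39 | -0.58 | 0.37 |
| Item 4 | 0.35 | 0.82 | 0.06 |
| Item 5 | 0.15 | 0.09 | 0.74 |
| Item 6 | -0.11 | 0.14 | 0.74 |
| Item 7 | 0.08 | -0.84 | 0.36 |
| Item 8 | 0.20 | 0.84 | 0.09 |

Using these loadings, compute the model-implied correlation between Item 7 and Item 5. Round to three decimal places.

r̂ = Σ λ_i·λ_j across factors = (0.08)(0.15) + (-0.84)(0.09) + (0.36)(0.74)
  = +0.0120 -0.0756 +0.2664 = 0.2028

0.203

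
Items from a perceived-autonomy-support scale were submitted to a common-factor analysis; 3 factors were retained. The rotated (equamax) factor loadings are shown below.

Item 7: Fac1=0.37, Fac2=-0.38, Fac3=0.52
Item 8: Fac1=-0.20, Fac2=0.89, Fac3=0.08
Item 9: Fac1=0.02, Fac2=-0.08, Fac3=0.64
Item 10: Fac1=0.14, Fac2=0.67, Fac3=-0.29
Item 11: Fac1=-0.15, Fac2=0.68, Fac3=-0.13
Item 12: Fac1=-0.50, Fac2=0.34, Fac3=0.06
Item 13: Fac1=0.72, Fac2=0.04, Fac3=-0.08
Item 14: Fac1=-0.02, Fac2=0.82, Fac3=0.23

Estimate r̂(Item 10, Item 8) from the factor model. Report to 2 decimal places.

0.55

r̂ = Σ λ_i·λ_j across factors = (0.14)(-0.20) + (0.67)(0.89) + (-0.29)(0.08)
  = -0.0280 +0.5963 -0.0232 = 0.5451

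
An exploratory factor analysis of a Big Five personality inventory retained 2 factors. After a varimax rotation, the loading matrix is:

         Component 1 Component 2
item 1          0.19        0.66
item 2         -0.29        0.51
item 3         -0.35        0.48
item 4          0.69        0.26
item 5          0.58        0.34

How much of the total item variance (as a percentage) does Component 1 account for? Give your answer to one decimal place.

21.1%

SS loadings for Component 1 = 0.19² + (-0.29)² + (-0.35)² + 0.69² + 0.58² = 1.0552
With 5 standardized items, total variance = 5. Proportion = 1.0552/5 = 0.2110 → 21.10%.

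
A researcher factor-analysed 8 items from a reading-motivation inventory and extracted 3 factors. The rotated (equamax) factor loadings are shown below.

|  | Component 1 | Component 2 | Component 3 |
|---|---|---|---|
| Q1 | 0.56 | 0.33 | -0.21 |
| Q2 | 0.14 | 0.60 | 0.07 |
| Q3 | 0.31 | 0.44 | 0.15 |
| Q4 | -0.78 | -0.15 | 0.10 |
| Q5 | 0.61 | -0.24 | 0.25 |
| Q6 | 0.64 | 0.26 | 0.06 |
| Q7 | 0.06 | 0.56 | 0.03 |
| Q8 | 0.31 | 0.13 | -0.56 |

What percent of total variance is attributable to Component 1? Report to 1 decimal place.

24.0%

SS loadings for Component 1 = 0.56² + 0.14² + 0.31² + (-0.78)² + 0.61² + 0.64² + 0.06² + 0.31² = 1.9191
With 8 standardized items, total variance = 8. Proportion = 1.9191/8 = 0.2399 → 23.99%.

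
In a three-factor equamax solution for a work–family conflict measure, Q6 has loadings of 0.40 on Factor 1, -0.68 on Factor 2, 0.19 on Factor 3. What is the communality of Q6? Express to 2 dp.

h² = 0.40² + (-0.68)² + 0.19² = 0.1600 + 0.4624 + 0.0361 = 0.6585

0.66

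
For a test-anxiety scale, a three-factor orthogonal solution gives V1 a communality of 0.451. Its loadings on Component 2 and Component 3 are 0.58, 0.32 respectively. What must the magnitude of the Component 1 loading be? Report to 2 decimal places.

Under orthogonal rotation h² = Σλ², so λ_Component 1² = h² − (0.4388) = 0.451 − 0.4388 = 0.0122.
|λ| = √0.0122 = 0.1105.

0.11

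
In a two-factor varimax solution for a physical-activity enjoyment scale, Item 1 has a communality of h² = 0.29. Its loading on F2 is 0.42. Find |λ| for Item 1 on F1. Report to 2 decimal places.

Under orthogonal rotation h² = Σλ², so λ_F1² = h² − (0.1764) = 0.29 − 0.1764 = 0.1136.
|λ| = √0.1136 = 0.3370.

0.34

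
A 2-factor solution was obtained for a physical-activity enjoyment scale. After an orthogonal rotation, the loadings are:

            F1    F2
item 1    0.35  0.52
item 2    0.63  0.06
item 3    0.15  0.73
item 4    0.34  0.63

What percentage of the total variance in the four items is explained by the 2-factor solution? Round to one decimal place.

46.5%

SS loadings by factor: 0.6575, 1.2038; total = 1.8613.
Total variance with 4 standardized items is 4, so the solution explains 1.8613/4 = 0.4653 = 46.53%.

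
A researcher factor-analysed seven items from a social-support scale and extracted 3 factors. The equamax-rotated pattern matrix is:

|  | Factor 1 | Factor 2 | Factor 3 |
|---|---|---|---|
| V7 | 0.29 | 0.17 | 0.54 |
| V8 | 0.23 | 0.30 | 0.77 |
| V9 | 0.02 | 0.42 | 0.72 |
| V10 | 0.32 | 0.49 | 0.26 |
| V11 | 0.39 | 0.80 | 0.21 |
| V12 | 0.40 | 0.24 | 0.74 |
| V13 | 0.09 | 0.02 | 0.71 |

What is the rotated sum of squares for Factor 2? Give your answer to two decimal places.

1.23

SS loadings for Factor 2 = 0.17² + 0.30² + 0.42² + 0.49² + 0.80² + 0.24² + 0.02² = 0.0289 + 0.0900 + 0.1764 + 0.2401 + 0.6400 + 0.0576 + 0.0004 = 1.2334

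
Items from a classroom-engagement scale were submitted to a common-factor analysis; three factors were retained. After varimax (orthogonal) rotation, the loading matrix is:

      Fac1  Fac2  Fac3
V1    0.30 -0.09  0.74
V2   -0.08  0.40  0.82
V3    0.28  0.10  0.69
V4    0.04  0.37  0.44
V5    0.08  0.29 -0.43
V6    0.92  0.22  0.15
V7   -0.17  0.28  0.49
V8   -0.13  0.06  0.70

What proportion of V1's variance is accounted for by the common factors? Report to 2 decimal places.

0.65

h² = 0.30² + (-0.09)² + 0.74² = 0.0900 + 0.0081 + 0.5476 = 0.6457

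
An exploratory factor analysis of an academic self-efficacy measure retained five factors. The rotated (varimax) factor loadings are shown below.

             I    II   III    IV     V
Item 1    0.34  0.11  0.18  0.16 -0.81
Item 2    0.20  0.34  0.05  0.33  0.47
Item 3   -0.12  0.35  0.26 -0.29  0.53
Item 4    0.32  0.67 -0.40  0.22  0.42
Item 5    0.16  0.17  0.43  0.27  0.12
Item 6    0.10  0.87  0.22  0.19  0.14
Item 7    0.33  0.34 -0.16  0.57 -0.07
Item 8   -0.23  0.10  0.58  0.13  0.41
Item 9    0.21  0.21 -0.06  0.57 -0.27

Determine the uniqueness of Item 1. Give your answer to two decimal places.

0.16

h² = 0.34² + 0.11² + 0.18² + 0.16² + (-0.81)² = 0.1156 + 0.0121 + 0.0324 + 0.0256 + 0.6561 = 0.8418
Uniqueness u² = 1 − h² = 1 − 0.8418 = 0.1582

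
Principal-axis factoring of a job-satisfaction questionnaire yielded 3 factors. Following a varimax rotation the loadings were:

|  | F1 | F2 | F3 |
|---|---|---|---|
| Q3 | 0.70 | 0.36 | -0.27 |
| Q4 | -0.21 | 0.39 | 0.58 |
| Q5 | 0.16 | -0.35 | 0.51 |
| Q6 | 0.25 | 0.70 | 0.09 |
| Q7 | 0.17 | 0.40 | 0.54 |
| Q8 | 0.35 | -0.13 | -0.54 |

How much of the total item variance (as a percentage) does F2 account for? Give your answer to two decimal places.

SS loadings for F2 = 0.36² + 0.39² + (-0.35)² + 0.70² + 0.40² + (-0.13)² = 1.0711
With 6 standardized items, total variance = 6. Proportion = 1.0711/6 = 0.1785 → 17.85%.

17.85%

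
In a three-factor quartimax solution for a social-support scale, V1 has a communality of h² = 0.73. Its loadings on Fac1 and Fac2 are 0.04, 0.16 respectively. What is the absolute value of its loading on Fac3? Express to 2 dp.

Under orthogonal rotation h² = Σλ², so λ_Fac3² = h² − (0.0272) = 0.73 − 0.0272 = 0.7028.
|λ| = √0.7028 = 0.8383.

0.84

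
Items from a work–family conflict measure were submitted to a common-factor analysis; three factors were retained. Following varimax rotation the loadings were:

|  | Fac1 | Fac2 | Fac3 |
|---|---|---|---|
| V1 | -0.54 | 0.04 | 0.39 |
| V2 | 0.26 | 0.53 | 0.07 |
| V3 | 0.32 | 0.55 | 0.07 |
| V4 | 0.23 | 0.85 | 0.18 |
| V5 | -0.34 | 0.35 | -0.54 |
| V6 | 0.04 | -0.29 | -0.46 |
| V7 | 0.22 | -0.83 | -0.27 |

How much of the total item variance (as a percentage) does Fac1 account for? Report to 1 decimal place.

9.7%

SS loadings for Fac1 = (-0.54)² + 0.26² + 0.32² + 0.23² + (-0.34)² + 0.04² + 0.22² = 0.6801
With 7 standardized items, total variance = 7. Proportion = 0.6801/7 = 0.0972 → 9.72%.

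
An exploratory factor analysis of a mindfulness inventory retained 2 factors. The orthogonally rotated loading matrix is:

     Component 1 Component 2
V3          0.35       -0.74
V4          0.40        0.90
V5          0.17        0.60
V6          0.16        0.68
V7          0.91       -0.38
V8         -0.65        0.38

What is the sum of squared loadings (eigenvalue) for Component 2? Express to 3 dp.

SS loadings for Component 2 = (-0.74)² + 0.90² + 0.60² + 0.68² + (-0.38)² + 0.38² = 0.5476 + 0.8100 + 0.3600 + 0.4624 + 0.1444 + 0.1444 = 2.4688

2.469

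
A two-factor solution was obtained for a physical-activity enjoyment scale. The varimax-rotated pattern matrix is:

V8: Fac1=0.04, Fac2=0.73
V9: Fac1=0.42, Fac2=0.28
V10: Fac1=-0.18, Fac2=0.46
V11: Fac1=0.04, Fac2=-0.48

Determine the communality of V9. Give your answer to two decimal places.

0.25

h² = 0.42² + 0.28² = 0.1764 + 0.0784 = 0.2548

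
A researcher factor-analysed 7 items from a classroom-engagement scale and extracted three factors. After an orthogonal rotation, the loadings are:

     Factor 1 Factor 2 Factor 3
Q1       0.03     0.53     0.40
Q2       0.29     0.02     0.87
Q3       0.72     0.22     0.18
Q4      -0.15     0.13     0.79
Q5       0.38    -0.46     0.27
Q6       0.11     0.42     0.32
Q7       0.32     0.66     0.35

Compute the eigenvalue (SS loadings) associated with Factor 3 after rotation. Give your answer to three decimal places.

SS loadings for Factor 3 = 0.40² + 0.87² + 0.18² + 0.79² + 0.27² + 0.32² + 0.35² = 0.1600 + 0.7569 + 0.0324 + 0.6241 + 0.0729 + 0.1024 + 0.1225 = 1.8712

1.871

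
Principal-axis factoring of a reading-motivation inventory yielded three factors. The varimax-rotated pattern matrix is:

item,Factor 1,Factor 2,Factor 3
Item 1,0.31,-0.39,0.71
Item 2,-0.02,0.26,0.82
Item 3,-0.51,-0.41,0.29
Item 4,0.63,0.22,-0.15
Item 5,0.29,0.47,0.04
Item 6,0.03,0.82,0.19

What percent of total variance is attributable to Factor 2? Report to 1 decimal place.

22.2%

SS loadings for Factor 2 = (-0.39)² + 0.26² + (-0.41)² + 0.22² + 0.47² + 0.82² = 1.3295
With 6 standardized items, total variance = 6. Proportion = 1.3295/6 = 0.2216 → 22.16%.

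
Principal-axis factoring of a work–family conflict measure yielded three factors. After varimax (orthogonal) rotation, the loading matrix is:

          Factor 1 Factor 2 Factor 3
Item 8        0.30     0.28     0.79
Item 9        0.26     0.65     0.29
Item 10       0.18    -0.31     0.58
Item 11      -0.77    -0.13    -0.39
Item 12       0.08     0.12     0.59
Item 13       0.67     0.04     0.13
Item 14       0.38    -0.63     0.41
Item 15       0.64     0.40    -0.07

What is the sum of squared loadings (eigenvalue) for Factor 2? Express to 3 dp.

1.187

SS loadings for Factor 2 = 0.28² + 0.65² + (-0.31)² + (-0.13)² + 0.12² + 0.04² + (-0.63)² + 0.40² = 0.0784 + 0.4225 + 0.0961 + 0.0169 + 0.0144 + 0.0016 + 0.3969 + 0.1600 = 1.1868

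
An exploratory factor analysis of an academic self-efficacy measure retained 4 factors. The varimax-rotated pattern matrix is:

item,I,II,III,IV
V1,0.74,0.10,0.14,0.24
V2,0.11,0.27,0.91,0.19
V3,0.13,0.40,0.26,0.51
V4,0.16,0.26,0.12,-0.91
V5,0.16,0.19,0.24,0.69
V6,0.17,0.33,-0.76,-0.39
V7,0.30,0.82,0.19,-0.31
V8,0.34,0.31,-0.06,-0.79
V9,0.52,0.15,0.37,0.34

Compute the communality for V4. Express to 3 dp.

h² = 0.16² + 0.26² + 0.12² + (-0.91)² = 0.0256 + 0.0676 + 0.0144 + 0.8281 = 0.9357

0.936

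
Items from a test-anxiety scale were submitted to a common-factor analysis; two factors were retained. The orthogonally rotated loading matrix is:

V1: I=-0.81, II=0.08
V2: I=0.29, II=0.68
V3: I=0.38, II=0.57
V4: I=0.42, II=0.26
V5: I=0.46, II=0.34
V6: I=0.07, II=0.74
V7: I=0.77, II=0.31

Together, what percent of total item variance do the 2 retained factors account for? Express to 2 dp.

Communalities: 0.6625, 0.5465, 0.4693, 0.2440, 0.3272, 0.5525, 0.6890; Σh² = 3.4910.
Total variance with 7 standardized items is 7, so the solution explains 3.4910/7 = 0.4987 = 49.87%.

49.87%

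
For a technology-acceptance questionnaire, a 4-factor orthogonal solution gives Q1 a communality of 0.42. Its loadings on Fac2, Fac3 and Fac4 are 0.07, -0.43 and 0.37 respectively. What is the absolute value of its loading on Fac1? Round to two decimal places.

0.31

Under orthogonal rotation h² = Σλ², so λ_Fac1² = h² − (0.3267) = 0.42 − 0.3267 = 0.0933.
|λ| = √0.0933 = 0.3055.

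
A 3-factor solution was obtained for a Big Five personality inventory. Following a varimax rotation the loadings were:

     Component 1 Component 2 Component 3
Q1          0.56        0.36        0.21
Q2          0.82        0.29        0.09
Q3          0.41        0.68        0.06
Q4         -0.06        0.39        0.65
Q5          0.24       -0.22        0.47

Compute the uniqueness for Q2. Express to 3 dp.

0.235

h² = 0.82² + 0.29² + 0.09² = 0.6724 + 0.0841 + 0.0081 = 0.7646
Uniqueness u² = 1 − h² = 1 − 0.7646 = 0.2354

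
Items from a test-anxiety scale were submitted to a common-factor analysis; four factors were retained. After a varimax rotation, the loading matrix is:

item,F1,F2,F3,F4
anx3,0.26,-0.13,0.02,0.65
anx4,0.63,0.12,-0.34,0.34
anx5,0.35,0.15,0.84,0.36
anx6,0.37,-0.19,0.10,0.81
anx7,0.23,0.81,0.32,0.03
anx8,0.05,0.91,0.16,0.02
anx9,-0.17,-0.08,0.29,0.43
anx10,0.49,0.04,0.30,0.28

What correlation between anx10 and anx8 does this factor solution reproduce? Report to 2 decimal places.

0.11

r̂ = Σ λ_i·λ_j across factors = (0.49)(0.05) + (0.04)(0.91) + (0.30)(0.16) + (0.28)(0.02)
  = +0.0245 +0.0364 +0.0480 +0.0056 = 0.1145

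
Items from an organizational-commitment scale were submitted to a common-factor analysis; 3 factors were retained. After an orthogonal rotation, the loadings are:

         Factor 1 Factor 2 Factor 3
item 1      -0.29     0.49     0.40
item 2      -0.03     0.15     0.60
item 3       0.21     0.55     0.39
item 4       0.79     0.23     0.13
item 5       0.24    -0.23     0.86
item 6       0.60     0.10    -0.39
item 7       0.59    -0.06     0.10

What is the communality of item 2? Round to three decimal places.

h² = (-0.03)² + 0.15² + 0.60² = 0.0009 + 0.0225 + 0.3600 = 0.3834

0.383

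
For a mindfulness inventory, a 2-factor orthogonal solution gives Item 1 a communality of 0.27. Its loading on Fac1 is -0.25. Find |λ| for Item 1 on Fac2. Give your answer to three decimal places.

0.456

Under orthogonal rotation h² = Σλ², so λ_Fac2² = h² − (0.0625) = 0.27 − 0.0625 = 0.2075.
|λ| = √0.2075 = 0.4555.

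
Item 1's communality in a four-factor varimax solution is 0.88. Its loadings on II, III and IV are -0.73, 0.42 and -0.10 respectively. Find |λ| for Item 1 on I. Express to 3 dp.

Under orthogonal rotation h² = Σλ², so λ_I² = h² − (0.7193) = 0.88 − 0.7193 = 0.1607.
|λ| = √0.1607 = 0.4009.

0.401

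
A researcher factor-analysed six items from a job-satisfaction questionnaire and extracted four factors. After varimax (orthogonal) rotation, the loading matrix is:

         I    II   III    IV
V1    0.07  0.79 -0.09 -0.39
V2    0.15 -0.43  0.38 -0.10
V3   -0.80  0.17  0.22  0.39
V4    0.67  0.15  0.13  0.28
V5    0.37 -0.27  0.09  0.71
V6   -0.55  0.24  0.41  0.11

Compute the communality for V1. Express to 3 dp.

0.789

h² = 0.07² + 0.79² + (-0.09)² + (-0.39)² = 0.0049 + 0.6241 + 0.0081 + 0.1521 = 0.7892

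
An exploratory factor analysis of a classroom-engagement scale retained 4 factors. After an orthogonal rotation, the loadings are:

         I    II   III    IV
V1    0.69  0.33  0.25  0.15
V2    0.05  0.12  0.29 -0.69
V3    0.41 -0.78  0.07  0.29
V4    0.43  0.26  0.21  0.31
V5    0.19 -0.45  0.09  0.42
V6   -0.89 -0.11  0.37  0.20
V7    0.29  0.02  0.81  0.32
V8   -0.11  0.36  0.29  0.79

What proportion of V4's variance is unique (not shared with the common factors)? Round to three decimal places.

h² = 0.43² + 0.26² + 0.21² + 0.31² = 0.1849 + 0.0676 + 0.0441 + 0.0961 = 0.3927
Uniqueness u² = 1 − h² = 1 − 0.3927 = 0.6073

0.607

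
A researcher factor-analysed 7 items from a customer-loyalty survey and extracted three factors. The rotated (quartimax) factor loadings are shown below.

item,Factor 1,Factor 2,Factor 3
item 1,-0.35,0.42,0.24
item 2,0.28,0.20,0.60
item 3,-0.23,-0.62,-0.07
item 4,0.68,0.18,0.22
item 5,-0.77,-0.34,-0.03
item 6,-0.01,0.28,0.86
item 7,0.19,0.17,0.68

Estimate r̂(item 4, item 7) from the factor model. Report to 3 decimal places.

r̂ = Σ λ_i·λ_j across factors = (0.68)(0.19) + (0.18)(0.17) + (0.22)(0.68)
  = +0.1292 +0.0306 +0.1496 = 0.3094

0.309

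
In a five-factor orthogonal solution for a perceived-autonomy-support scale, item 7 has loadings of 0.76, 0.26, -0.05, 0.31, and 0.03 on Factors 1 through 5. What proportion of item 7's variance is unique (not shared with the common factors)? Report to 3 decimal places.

0.255

h² = 0.76² + 0.26² + (-0.05)² + 0.31² + 0.03² = 0.5776 + 0.0676 + 0.0025 + 0.0961 + 0.0009 = 0.7447
Uniqueness u² = 1 − h² = 1 − 0.7447 = 0.2553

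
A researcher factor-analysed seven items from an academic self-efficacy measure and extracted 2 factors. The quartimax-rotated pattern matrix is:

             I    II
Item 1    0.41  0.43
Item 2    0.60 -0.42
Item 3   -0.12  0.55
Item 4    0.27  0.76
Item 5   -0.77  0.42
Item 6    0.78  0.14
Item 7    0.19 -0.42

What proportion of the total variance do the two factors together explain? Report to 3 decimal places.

0.495

Communalities: 0.3530, 0.5364, 0.3169, 0.6505, 0.7693, 0.6280, 0.2125; Σh² = 3.4666.
Total variance with 7 standardized items is 7, so the solution explains 3.4666/7 = 0.4952.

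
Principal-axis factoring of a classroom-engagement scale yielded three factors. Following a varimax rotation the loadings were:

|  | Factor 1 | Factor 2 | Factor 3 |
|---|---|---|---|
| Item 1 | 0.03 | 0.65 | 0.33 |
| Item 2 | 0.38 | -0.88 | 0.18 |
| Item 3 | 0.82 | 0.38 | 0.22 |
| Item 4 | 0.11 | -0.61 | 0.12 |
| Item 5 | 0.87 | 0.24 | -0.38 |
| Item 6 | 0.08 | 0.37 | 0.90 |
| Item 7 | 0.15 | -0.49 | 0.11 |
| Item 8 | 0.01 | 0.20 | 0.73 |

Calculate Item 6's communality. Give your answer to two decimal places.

h² = 0.08² + 0.37² + 0.90² = 0.0064 + 0.1369 + 0.8100 = 0.9533

0.95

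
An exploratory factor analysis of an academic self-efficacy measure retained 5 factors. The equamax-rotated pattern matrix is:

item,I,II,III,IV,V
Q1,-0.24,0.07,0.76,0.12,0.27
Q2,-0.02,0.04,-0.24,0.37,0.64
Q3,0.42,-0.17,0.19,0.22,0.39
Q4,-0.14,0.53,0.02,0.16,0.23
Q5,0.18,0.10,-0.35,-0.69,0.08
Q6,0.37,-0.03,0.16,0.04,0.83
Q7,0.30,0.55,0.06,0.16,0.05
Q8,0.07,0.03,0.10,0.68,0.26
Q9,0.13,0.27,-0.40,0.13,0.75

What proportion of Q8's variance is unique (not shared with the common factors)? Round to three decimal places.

0.454

h² = 0.07² + 0.03² + 0.10² + 0.68² + 0.26² = 0.0049 + 0.0009 + 0.0100 + 0.4624 + 0.0676 = 0.5458
Uniqueness u² = 1 − h² = 1 − 0.5458 = 0.4542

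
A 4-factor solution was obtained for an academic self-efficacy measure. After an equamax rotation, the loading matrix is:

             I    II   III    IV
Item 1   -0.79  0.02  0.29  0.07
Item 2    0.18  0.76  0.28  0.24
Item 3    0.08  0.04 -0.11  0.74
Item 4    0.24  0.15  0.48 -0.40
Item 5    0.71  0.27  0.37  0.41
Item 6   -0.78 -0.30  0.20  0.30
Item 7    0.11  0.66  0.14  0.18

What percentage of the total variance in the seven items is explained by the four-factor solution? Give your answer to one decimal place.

67.3%

SS loadings by factor: 1.8451, 1.2006, 0.6015, 1.0606; total = 4.7078.
Total variance with 7 standardized items is 7, so the solution explains 4.7078/7 = 0.6725 = 67.25%.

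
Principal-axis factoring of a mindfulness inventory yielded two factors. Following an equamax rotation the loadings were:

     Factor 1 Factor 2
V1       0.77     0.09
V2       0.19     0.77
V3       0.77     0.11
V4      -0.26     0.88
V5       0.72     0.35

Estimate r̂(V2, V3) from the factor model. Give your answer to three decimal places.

0.231

r̂ = Σ λ_i·λ_j across factors = (0.19)(0.77) + (0.77)(0.11)
  = +0.1463 +0.0847 = 0.2310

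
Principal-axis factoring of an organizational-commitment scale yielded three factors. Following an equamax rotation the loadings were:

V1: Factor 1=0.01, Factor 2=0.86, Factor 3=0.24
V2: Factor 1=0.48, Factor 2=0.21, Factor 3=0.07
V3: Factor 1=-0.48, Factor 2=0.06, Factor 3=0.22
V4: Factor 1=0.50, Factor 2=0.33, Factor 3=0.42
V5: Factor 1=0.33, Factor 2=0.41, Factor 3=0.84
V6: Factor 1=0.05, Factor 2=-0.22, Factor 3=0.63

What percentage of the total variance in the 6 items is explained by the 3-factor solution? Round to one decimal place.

55.4%

SS loadings by factor: 0.8223, 1.1127, 1.3898; total = 3.3248.
Total variance with 6 standardized items is 6, so the solution explains 3.3248/6 = 0.5541 = 55.41%.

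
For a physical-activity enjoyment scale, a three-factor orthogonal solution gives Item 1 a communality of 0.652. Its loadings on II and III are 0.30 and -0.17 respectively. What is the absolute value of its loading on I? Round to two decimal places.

0.73

Under orthogonal rotation h² = Σλ², so λ_I² = h² − (0.1189) = 0.652 − 0.1189 = 0.5331.
|λ| = √0.5331 = 0.7301.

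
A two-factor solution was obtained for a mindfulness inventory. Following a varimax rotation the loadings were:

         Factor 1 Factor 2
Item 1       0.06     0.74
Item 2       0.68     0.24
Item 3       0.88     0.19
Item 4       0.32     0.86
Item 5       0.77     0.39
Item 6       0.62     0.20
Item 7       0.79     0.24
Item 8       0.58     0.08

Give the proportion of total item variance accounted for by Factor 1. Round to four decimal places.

0.4101

SS loadings for Factor 1 = 0.06² + 0.68² + 0.88² + 0.32² + 0.77² + 0.62² + 0.79² + 0.58² = 3.2806
Proportion of variance = 3.2806 / 8 = 0.4101.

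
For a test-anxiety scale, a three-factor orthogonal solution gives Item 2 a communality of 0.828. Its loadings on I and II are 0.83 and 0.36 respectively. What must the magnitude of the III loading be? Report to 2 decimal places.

Under orthogonal rotation h² = Σλ², so λ_III² = h² − (0.8185) = 0.828 − 0.8185 = 0.0095.
|λ| = √0.0095 = 0.0975.

0.10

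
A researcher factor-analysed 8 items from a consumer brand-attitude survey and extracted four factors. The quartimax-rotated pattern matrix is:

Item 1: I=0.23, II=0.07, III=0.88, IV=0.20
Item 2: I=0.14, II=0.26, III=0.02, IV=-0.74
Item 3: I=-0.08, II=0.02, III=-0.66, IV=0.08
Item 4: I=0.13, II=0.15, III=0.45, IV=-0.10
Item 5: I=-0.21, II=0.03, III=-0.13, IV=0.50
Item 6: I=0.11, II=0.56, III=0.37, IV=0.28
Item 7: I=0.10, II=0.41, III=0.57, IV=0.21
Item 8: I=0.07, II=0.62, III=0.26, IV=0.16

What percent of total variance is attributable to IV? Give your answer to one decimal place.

SS loadings for IV = 0.20² + (-0.74)² + 0.08² + (-0.10)² + 0.50² + 0.28² + 0.21² + 0.16² = 1.0021
With 8 standardized items, total variance = 8. Proportion = 1.0021/8 = 0.1253 → 12.53%.

12.5%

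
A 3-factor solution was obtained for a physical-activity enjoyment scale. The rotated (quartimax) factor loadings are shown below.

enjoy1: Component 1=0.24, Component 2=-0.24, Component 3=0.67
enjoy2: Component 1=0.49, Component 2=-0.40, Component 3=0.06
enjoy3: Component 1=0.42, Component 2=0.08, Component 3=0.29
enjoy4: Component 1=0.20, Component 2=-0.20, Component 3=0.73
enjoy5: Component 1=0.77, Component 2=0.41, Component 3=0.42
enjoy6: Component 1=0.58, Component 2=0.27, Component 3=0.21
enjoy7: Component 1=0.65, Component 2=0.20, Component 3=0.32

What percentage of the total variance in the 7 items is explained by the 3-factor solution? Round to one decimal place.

Communalities: 0.5641, 0.4037, 0.2669, 0.6129, 0.9374, 0.4534, 0.5649; Σh² = 3.8033.
Total variance with 7 standardized items is 7, so the solution explains 3.8033/7 = 0.5433 = 54.33%.

54.3%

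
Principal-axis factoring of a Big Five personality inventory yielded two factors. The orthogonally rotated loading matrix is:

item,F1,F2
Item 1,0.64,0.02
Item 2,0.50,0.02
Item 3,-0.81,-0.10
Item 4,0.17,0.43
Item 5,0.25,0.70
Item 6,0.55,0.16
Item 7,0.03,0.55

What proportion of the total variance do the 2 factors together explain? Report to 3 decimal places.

0.389

Communalities: 0.4100, 0.2504, 0.6661, 0.2138, 0.5525, 0.3281, 0.3034; Σh² = 2.7243.
Total variance with 7 standardized items is 7, so the solution explains 2.7243/7 = 0.3892.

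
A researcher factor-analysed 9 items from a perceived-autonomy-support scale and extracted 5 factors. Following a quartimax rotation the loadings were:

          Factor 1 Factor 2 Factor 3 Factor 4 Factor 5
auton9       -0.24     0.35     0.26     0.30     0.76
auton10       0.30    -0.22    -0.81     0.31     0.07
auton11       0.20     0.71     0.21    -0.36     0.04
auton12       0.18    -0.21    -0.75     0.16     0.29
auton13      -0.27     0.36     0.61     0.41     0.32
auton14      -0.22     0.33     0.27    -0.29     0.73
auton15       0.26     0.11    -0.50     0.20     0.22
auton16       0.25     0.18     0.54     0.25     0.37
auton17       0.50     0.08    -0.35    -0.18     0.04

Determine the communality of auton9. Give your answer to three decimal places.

h² = (-0.24)² + 0.35² + 0.26² + 0.30² + 0.76² = 0.0576 + 0.1225 + 0.0676 + 0.0900 + 0.5776 = 0.9153

0.915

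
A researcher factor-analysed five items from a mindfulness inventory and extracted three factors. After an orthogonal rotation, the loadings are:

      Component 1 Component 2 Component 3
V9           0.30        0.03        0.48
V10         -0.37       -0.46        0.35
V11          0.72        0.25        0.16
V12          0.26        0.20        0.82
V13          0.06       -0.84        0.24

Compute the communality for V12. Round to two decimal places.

h² = 0.26² + 0.20² + 0.82² = 0.0676 + 0.0400 + 0.6724 = 0.7800

0.78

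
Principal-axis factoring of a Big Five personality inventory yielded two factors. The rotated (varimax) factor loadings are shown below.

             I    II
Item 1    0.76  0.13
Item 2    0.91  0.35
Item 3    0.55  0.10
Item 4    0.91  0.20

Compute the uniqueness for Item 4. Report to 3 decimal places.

h² = 0.91² + 0.20² = 0.8281 + 0.0400 = 0.8681
Uniqueness u² = 1 − h² = 1 − 0.8681 = 0.1319

0.132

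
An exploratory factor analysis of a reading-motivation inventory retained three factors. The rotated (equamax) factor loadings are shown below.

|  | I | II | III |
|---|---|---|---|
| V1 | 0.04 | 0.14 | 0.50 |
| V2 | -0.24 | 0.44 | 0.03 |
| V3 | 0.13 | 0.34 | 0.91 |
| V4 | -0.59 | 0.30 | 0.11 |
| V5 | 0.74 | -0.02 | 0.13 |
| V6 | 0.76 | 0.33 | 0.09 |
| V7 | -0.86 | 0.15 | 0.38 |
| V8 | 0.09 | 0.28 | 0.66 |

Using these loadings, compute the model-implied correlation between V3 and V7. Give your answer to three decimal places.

0.285

r̂ = Σ λ_i·λ_j across factors = (0.13)(-0.86) + (0.34)(0.15) + (0.91)(0.38)
  = -0.1118 +0.0510 +0.3458 = 0.2850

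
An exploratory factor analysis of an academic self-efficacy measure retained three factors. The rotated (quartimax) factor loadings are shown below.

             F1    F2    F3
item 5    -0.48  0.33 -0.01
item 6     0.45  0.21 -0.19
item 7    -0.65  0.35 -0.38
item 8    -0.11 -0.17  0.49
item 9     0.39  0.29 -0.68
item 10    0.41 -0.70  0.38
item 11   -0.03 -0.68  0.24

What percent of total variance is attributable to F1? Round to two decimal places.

SS loadings for F1 = (-0.48)² + 0.45² + (-0.65)² + (-0.11)² + 0.39² + 0.41² + (-0.03)² = 1.1886
With 7 standardized items, total variance = 7. Proportion = 1.1886/7 = 0.1698 → 16.98%.

16.98%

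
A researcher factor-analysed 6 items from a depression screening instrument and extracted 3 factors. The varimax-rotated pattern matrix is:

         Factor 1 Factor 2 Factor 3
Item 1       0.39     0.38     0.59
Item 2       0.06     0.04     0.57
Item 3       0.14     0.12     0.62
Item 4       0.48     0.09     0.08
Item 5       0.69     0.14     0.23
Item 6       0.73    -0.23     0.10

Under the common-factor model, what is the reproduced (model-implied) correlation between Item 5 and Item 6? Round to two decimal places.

0.49

r̂ = Σ λ_i·λ_j across factors = (0.69)(0.73) + (0.14)(-0.23) + (0.23)(0.10)
  = +0.5037 -0.0322 +0.0230 = 0.4945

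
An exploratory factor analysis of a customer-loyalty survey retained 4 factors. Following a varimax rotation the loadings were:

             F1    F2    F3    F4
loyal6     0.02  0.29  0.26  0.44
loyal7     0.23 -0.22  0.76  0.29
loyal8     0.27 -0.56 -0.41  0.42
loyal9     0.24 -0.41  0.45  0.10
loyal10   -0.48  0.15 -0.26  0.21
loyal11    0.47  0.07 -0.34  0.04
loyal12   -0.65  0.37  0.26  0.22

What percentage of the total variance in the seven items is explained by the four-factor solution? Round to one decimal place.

52.3%

SS loadings by factor: 1.0576, 0.7785, 1.2666, 0.5582; total = 3.6609.
Total variance with 7 standardized items is 7, so the solution explains 3.6609/7 = 0.5230 = 52.30%.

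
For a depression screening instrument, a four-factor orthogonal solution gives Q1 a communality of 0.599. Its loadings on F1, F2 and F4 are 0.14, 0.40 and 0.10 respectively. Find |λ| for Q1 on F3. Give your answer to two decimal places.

Under orthogonal rotation h² = Σλ², so λ_F3² = h² − (0.1896) = 0.599 − 0.1896 = 0.4094.
|λ| = √0.4094 = 0.6398.

0.64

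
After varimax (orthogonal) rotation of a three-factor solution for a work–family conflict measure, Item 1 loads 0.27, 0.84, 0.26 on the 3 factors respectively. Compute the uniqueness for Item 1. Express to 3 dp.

h² = 0.27² + 0.84² + 0.26² = 0.0729 + 0.7056 + 0.0676 = 0.8461
Uniqueness u² = 1 − h² = 1 − 0.8461 = 0.1539

0.154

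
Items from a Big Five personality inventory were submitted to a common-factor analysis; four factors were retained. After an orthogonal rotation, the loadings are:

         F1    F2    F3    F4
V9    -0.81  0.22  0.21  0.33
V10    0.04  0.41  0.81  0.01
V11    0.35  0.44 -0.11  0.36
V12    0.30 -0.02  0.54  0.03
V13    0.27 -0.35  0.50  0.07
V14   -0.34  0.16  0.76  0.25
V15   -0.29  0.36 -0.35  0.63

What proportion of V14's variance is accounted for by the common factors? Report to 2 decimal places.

h² = (-0.34)² + 0.16² + 0.76² + 0.25² = 0.1156 + 0.0256 + 0.5776 + 0.0625 = 0.7813

0.78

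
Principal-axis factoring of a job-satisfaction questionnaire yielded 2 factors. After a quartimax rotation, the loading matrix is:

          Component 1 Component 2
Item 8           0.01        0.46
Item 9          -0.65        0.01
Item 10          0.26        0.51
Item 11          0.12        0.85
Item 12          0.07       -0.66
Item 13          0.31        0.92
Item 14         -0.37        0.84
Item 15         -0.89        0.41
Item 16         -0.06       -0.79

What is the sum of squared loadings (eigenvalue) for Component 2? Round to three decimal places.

SS loadings for Component 2 = 0.46² + 0.01² + 0.51² + 0.85² + (-0.66)² + 0.92² + 0.84² + 0.41² + (-0.79)² = 0.2116 + 0.0001 + 0.2601 + 0.7225 + 0.4356 + 0.8464 + 0.7056 + 0.1681 + 0.6241 = 3.9741

3.974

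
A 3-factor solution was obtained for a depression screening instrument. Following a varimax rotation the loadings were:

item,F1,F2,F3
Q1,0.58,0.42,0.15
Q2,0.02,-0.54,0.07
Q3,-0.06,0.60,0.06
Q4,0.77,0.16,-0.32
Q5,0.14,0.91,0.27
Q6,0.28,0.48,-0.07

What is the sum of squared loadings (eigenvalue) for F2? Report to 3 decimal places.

SS loadings for F2 = 0.42² + (-0.54)² + 0.60² + 0.16² + 0.91² + 0.48² = 0.1764 + 0.2916 + 0.3600 + 0.0256 + 0.8281 + 0.2304 = 1.9121

1.912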